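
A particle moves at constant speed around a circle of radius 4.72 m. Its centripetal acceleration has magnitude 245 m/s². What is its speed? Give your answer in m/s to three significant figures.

34.0 m/s

a_c = v²/r ⇒ v = √(a_c · r) = √(245 × 4.72) = √1156 = 34.01 m/s.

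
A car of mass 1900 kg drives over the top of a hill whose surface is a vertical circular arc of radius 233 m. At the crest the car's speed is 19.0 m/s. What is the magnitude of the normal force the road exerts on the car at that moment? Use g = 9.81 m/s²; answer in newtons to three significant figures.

15700 N

At the crest the centripetal acceleration points downward (toward the centre of the arc), so mg − N = mv²/r.
N = m(g − v²/r) = 1900 × (9.81 − (19.0)²/233) = 1900 × (9.81 − 1.549) = 1900 × 8.261 = 15700 N.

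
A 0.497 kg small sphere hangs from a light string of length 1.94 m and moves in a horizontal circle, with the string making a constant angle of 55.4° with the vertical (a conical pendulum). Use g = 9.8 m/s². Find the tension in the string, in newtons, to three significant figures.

Vertically the bob has no acceleration, so T cosθ = mg.
T = mg/cosθ = 0.497 × 9.8 / cos 55.4° = 4.871/0.5678 = 8.577 N.

8.58 N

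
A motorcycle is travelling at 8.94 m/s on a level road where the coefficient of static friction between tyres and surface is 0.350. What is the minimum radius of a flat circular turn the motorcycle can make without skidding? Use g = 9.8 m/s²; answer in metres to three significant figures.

At the limit, μ_s m g = m v²/r, so r_min = v²/(μ_s g) = (8.94)²/(0.350 × 9.8) = 79.92/3.430 = 23.30 m.

23.3 m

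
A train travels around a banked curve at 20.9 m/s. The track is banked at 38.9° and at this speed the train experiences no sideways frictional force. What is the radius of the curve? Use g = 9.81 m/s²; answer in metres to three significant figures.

55.2 m

Frictionless banking: tanθ = v²/(rg), so r = v²/(g tanθ).
r = (20.9)²/(9.81 × tan 38.9°) = 436.8/(9.81 × 0.8069) = 436.8/7.916 = 55.18 m.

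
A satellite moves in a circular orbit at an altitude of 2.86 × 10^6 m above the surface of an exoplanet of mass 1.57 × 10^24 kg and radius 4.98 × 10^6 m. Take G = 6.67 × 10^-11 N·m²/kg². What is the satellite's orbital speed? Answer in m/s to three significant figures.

3650 m/s

Orbital radius r = R + h = 4.98 × 10^6 + 2.86 × 10^6 = 7.840 × 10^6 m.
Gravity supplies the centripetal force: G M m / r² = m v² / r, so v = √(GM/r).
v = √(6.67 × 10^-11 × 1.57 × 10^24 / 7.840 × 10^6) = √(1.336 × 10^7) = 3655 m/s.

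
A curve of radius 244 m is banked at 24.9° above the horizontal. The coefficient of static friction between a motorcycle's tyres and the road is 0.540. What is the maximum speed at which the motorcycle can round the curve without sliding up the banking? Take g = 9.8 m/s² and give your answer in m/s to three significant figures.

At the maximum speed, friction acts down the slope at its limiting value f = μN. Radially (horizontal, toward centre): N sinθ + μN cosθ = mv²/r. Vertically: N cosθ − μN sinθ = mg.
Dividing: v² = r g (sinθ + μcosθ)/(cosθ − μsinθ).
sinθ + μcosθ = 0.4210 + 0.540×0.9070 = 0.9108; cosθ − μsinθ = 0.9070 − 0.540×0.4210 = 0.6797.
v² = 244 × 9.8 × 0.9108/0.6797 = 3204 m²/s², so v = 56.61 m/s.

56.6 m/s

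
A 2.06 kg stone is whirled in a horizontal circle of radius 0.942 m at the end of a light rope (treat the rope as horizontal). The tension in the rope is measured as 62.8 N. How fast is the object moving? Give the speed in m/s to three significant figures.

5.36 m/s

T = m v²/r ⇒ v = √(T r / m) = √(62.8 × 0.942 / 2.06) = √28.72 = 5.359 m/s.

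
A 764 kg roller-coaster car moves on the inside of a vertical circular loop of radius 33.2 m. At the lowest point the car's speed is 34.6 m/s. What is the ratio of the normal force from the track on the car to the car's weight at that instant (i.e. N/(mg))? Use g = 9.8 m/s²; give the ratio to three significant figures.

At the bottom, N − mg = mv²/r, so N = m(v²/r + g) and N/(mg) = v²/(rg) + 1 = (34.6)²/(33.2 × 9.8) + 1 = 3.679 + 1 = 4.679.

4.68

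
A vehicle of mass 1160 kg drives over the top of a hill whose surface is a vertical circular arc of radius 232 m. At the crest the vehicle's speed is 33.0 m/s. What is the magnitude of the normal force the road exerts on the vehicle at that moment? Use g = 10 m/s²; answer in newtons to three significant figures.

6160 N

At the crest the centripetal acceleration points downward (toward the centre of the arc), so mg − N = mv²/r.
N = m(g − v²/r) = 1160 × (10.0 − (33.0)²/232) = 1160 × (10.0 − 4.694) = 1160 × 5.306 = 6155 N.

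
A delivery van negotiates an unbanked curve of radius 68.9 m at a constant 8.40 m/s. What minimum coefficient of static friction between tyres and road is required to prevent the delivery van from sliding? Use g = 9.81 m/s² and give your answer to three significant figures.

0.104

Friction provides the centripetal force: μ_s m g = m v²/r, so μ_s = v²/(g r) = (8.400)²/(9.81 × 68.9) = 70.56/675.9 = 0.1044.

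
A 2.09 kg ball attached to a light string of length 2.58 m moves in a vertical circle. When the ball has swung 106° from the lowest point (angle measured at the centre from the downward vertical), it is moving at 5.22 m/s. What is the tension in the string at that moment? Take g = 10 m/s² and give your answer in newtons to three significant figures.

16.3 N

Take the radial direction toward the centre of the circle as positive. The component of the weight along the string toward the centre is −mg cos φ (φ measured from the bottom), so Newton's second law along the string gives T − mg cos φ = m v²/r.
cos 106° = -0.2756, so T = m(v²/r + g cos φ) = 2.09 × ((5.22)²/2.58 + 10.0 × -0.2756) = 2.09 × (10.56 + (-2.756)) = 2.09 × 7.805 = 16.31 N.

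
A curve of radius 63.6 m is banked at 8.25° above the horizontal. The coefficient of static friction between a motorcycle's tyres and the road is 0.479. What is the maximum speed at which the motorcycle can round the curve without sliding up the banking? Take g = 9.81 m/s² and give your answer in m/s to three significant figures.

20.5 m/s

At the maximum speed, friction acts down the slope at its limiting value f = μN. Radially (horizontal, toward centre): N sinθ + μN cosθ = mv²/r. Vertically: N cosθ − μN sinθ = mg.
Dividing: v² = r g (sinθ + μcosθ)/(cosθ − μsinθ).
sinθ + μcosθ = 0.1435 + 0.479×0.9897 = 0.6175; cosθ − μsinθ = 0.9897 − 0.479×0.1435 = 0.9209.
v² = 63.6 × 9.81 × 0.6175/0.9209 = 418.4 m²/s², so v = 20.45 m/s.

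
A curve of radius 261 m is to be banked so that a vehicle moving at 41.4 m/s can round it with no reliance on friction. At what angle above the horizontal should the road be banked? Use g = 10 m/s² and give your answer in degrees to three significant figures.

For a frictionless banked turn: horizontally N sinθ = mv²/r and vertically N cosθ = mg.
Dividing: tanθ = v²/(r g) = (41.4)²/(261 × 10.0) = 1714/2610 = 0.6567.
θ = arctan(0.6567) = 33.29°.

33.3°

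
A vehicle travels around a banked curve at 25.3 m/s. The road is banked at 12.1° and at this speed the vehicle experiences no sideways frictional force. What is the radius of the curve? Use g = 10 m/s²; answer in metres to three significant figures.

299 m

Frictionless banking: tanθ = v²/(rg), so r = v²/(g tanθ).
r = (25.3)²/(10.0 × tan 12.1°) = 640.1/(10.0 × 0.2144) = 640.1/2.144 = 298.6 m.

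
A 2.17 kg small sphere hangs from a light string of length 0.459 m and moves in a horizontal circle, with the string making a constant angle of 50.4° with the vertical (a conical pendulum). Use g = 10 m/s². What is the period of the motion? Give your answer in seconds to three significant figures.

r = L sinθ = 0.3537 m. From T sinθ = mω²r and T cosθ = mg: tanθ = ω²r/g, so ω² = g tanθ / r = g/(L cosθ).
ω = √(g/(L cosθ)) = √(10.0/(0.459 × 0.6374)) = √34.18 = 5.846 rad/s.
Period = 2π/ω = 1.075 s.

1.07 s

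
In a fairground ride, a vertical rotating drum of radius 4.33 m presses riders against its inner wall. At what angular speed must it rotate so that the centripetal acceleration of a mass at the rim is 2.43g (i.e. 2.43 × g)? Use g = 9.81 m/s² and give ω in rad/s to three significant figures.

Centripetal acceleration a_c = ω²r. Setting ω²r = 2.43g:
ω = √(2.43g / r) = √(2.43 × 9.81 / 4.33) = √5.505 = 2.346 rad/s.

2.35 rad/s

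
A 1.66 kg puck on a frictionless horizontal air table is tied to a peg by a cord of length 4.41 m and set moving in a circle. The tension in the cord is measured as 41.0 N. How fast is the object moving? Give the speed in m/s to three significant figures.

10.4 m/s

T = m v²/r ⇒ v = √(T r / m) = √(41.0 × 4.41 / 1.66) = √108.9 = 10.44 m/s.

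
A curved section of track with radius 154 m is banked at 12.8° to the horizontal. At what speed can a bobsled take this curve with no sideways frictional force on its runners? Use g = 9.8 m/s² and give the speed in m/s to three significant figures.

18.5 m/s

On a frictionless banked curve, N sinθ = mv²/r and N cosθ = mg, so tanθ = v²/(rg).
v = √(r g tanθ) = √(154 × 9.8 × tan 12.8°) = √(154 × 9.8 × 0.2272) = √342.9 = 18.52 m/s.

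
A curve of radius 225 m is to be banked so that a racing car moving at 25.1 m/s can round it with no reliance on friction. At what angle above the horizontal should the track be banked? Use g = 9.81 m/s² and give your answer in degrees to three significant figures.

15.9°

For a frictionless banked turn: horizontally N sinθ = mv²/r and vertically N cosθ = mg.
Dividing: tanθ = v²/(r g) = (25.1)²/(225 × 9.81) = 630.0/2207 = 0.2854.
θ = arctan(0.2854) = 15.93°.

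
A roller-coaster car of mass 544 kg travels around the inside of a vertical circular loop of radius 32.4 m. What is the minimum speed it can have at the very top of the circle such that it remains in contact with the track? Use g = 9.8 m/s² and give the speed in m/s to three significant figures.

At the highest point the centre is directly below, so both the weight and N act inward: N + mg = mv²/r.
At minimum speed N → 0, so mg = mv_min²/r ⇒ v_min = √(g r) = √(9.8 × 32.4) = 17.82 m/s.

17.8 m/s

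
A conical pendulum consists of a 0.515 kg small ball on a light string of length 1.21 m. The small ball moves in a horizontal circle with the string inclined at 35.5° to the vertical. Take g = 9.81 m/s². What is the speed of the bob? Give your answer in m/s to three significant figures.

The radius of the circle is r = L sinθ = 1.21 × sin 35.5° = 0.7027 m.
Horizontally T sinθ = mv²/r and vertically T cosθ = mg, so tanθ = v²/(rg).
v = √(r g tanθ) = √(0.7027 × 9.81 × 0.7133) = √4.917 = 2.217 m/s.

2.22 m/s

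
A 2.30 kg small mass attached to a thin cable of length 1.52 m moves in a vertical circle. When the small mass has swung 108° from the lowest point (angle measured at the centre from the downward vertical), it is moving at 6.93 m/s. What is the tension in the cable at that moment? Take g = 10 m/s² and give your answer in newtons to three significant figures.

Take the radial direction toward the centre of the circle as positive. The component of the weight along the string toward the centre is −mg cos φ (φ measured from the bottom), so Newton's second law along the string gives T − mg cos φ = m v²/r.
cos 108° = -0.3090, so T = m(v²/r + g cos φ) = 2.30 × ((6.93)²/1.52 + 10.0 × -0.3090) = 2.30 × (31.60 + (-3.090)) = 2.30 × 28.51 = 65.56 N.

65.6 N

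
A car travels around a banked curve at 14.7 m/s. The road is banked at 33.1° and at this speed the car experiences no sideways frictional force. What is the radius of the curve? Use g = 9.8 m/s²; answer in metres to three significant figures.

33.8 m

Frictionless banking: tanθ = v²/(rg), so r = v²/(g tanθ).
r = (14.7)²/(9.8 × tan 33.1°) = 216.1/(9.8 × 0.6519) = 216.1/6.389 = 33.82 m.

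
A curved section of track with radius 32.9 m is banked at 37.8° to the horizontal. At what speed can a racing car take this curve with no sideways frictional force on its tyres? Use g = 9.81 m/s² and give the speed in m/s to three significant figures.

On a frictionless banked curve, N sinθ = mv²/r and N cosθ = mg, so tanθ = v²/(rg).
v = √(r g tanθ) = √(32.9 × 9.81 × tan 37.8°) = √(32.9 × 9.81 × 0.7757) = √250.3 = 15.82 m/s.

15.8 m/s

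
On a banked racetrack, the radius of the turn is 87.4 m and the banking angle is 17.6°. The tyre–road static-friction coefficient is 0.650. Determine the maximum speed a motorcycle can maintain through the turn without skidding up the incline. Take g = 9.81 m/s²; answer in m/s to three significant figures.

At the maximum speed, friction acts down the slope at its limiting value f = μN. Radially (horizontal, toward centre): N sinθ + μN cosθ = mv²/r. Vertically: N cosθ − μN sinθ = mg.
Dividing: v² = r g (sinθ + μcosθ)/(cosθ − μsinθ).
sinθ + μcosθ = 0.3024 + 0.650×0.9532 = 0.9219; cosθ − μsinθ = 0.9532 − 0.650×0.3024 = 0.7567.
v² = 87.4 × 9.81 × 0.9219/0.7567 = 1045 m²/s², so v = 32.32 m/s.

32.3 m/s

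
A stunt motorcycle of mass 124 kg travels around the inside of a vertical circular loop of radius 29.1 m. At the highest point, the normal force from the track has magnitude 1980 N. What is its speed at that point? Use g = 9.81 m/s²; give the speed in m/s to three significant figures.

At the top, N + mg = mv²/r, so v = √(r(N/m + g)) = √(29.1 × (1980/124 + 9.81)) = √(29.1 × 25.78) = √750.1 = 27.39 m/s.

27.4 m/s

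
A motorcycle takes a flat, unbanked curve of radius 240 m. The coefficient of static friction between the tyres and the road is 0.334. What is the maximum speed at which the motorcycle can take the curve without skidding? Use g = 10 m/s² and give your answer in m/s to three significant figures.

Friction provides the centripetal force on a flat curve. At maximum speed it is at its limiting value: μ_s m g = m v²/r.
Mass cancels: v_max = √(μ_s g r) = √(0.334 × 10.0 × 240) = √801.6 = 28.31 m/s.

28.3 m/s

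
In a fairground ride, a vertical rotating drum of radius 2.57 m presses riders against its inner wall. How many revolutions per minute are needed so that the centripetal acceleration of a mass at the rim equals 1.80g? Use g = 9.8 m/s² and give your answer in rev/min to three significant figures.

25.0 rev/min

Require ω²r = 1.80g, so ω = √(1.80 × 9.8/2.57) = 2.620 rad/s.
In rev/min: ω × 60/(2π) = 2.620 × 60/(2π) = 25.02 rev/min.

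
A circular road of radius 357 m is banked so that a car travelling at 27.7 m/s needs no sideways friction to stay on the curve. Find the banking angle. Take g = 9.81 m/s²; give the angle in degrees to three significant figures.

12.4°

For a frictionless banked turn: horizontally N sinθ = mv²/r and vertically N cosθ = mg.
Dividing: tanθ = v²/(r g) = (27.7)²/(357 × 9.81) = 767.3/3502 = 0.2191.
θ = arctan(0.2191) = 12.36°.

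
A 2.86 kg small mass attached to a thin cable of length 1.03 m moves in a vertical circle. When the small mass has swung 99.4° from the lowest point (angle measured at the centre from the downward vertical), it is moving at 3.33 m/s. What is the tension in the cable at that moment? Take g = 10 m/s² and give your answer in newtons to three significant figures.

26.1 N

Take the radial direction toward the centre of the circle as positive. The component of the weight along the string toward the centre is −mg cos φ (φ measured from the bottom), so Newton's second law along the string gives T − mg cos φ = m v²/r.
cos 99.4° = -0.1633, so T = m(v²/r + g cos φ) = 2.86 × ((3.33)²/1.03 + 10.0 × -0.1633) = 2.86 × (10.77 + (-1.633)) = 2.86 × 9.133 = 26.12 N.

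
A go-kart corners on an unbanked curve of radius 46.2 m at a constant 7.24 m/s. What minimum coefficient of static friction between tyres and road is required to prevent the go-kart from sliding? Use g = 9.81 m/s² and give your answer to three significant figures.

Friction provides the centripetal force: μ_s m g = m v²/r, so μ_s = v²/(g r) = (7.240)²/(9.81 × 46.2) = 52.42/453.2 = 0.1157.

0.116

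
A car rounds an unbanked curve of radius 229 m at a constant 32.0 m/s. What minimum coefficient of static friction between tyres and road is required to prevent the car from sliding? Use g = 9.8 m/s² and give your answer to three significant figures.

0.456

Friction provides the centripetal force: μ_s m g = m v²/r, so μ_s = v²/(g r) = (32.00)²/(9.8 × 229) = 1024/2244 = 0.4563.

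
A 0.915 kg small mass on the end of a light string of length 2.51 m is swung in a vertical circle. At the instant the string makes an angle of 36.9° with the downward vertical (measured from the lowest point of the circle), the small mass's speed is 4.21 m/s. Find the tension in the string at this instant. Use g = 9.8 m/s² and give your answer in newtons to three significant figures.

13.6 N

Take the radial direction toward the centre of the circle as positive. The component of the weight along the string toward the centre is −mg cos φ (φ measured from the bottom), so Newton's second law along the string gives T − mg cos φ = m v²/r.
cos 36.9° = 0.7997, so T = m(v²/r + g cos φ) = 0.915 × ((4.21)²/2.51 + 9.8 × 0.7997) = 0.915 × (7.061 + (7.837)) = 0.915 × 14.90 = 13.63 N.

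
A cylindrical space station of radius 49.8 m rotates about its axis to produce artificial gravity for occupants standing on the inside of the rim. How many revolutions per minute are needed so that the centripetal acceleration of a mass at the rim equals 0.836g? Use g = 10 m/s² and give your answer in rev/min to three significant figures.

Require ω²r = 0.836g, so ω = √(0.836 × 10.0/49.8) = 0.4097 rad/s.
In rev/min: ω × 60/(2π) = 0.4097 × 60/(2π) = 3.913 rev/min.

3.91 rev/min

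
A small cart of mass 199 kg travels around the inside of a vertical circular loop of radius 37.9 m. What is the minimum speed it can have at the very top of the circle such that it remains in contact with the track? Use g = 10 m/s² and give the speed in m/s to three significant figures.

At the highest point the centre is directly below, so both the weight and N act inward: N + mg = mv²/r.
At minimum speed N → 0, so mg = mv_min²/r ⇒ v_min = √(g r) = √(10.0 × 37.9) = 19.47 m/s.

19.5 m/s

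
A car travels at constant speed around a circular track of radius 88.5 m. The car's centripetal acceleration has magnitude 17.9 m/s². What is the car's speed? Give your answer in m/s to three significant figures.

a_c = v²/r ⇒ v = √(a_c · r) = √(17.9 × 88.5) = √1584 = 39.80 m/s.

39.8 m/s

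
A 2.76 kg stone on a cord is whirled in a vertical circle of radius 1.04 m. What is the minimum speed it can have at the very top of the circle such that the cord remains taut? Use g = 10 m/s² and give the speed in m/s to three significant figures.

3.22 m/s

At the highest point the centre is directly below, so both the weight and T act inward: T + mg = mv²/r.
At minimum speed T → 0, so mg = mv_min²/r ⇒ v_min = √(g r) = √(10.0 × 1.04) = 3.225 m/s.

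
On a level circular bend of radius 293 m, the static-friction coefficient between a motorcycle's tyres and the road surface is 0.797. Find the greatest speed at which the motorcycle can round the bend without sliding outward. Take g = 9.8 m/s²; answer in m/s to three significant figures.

The only inward force on a level bend is static friction, so at the limit f_s = μ_s N = μ_s m g = m v²/r.
Mass cancels: v_max = √(μ_s g r) = √(0.797 × 9.8 × 293) = √2289 = 47.84 m/s.

47.8 m/s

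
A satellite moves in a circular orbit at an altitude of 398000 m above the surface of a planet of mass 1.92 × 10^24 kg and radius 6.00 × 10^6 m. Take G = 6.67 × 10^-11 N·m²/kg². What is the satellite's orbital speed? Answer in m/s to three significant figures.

4470 m/s

Orbital radius r = R + h = 6.00 × 10^6 + 398000 = 6.398 × 10^6 m.
Gravity supplies the centripetal force: G M m / r² = m v² / r, so v = √(GM/r).
v = √(6.67 × 10^-11 × 1.92 × 10^24 / 6.398 × 10^6) = √(2.002 × 10^7) = 4474 m/s.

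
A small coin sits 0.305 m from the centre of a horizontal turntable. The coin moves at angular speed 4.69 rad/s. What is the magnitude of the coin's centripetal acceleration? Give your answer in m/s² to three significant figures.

6.71 m/s²

v = ωr = 4.69 × 0.305 = 1.430 m/s.
a_c = v²/r = (1.430)²/0.305 = 2.046/0.305 = 6.709 m/s².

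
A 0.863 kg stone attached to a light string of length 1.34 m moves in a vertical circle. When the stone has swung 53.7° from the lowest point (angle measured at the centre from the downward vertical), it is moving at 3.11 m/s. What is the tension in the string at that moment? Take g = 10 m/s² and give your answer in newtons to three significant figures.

11.3 N

Take the radial direction toward the centre of the circle as positive. The component of the weight along the string toward the centre is −mg cos φ (φ measured from the bottom), so Newton's second law along the string gives T − mg cos φ = m v²/r.
cos 53.7° = 0.5920, so T = m(v²/r + g cos φ) = 0.863 × ((3.11)²/1.34 + 10.0 × 0.5920) = 0.863 × (7.218 + (5.920)) = 0.863 × 13.14 = 11.34 N.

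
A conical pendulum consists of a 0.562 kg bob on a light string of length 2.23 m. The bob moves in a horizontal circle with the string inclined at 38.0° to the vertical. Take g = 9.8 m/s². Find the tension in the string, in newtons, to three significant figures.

Vertically the bob has no acceleration, so T cosθ = mg.
T = mg/cosθ = 0.562 × 9.8 / cos 38.0° = 5.508/0.7880 = 6.989 N.

6.99 N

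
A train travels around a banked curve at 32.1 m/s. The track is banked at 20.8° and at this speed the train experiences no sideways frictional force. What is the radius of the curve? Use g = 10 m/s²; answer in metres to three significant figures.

271 m

Frictionless banking: tanθ = v²/(rg), so r = v²/(g tanθ).
r = (32.1)²/(10.0 × tan 20.8°) = 1030/(10.0 × 0.3799) = 1030/3.799 = 271.3 m.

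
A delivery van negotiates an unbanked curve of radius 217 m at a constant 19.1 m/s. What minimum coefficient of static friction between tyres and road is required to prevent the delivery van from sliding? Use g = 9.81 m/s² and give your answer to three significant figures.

Friction provides the centripetal force: μ_s m g = m v²/r, so μ_s = v²/(g r) = (19.10)²/(9.81 × 217) = 364.8/2129 = 0.1714.

0.171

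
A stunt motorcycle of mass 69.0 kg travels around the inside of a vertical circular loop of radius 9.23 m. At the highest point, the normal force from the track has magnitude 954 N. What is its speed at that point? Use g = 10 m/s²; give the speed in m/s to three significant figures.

At the top, N + mg = mv²/r, so v = √(r(N/m + g)) = √(9.23 × (954/69.0 + 10.0)) = √(9.23 × 23.83) = √219.9 = 14.83 m/s.

14.8 m/s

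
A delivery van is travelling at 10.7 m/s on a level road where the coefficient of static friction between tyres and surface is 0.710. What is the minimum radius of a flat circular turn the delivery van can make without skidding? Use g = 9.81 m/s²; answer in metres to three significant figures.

16.4 m

At the limit, μ_s m g = m v²/r, so r_min = v²/(μ_s g) = (10.7)²/(0.710 × 9.81) = 114.5/6.965 = 16.44 m.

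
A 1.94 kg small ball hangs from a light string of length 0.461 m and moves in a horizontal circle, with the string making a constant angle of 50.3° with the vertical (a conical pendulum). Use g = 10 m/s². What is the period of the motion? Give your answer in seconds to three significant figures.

r = L sinθ = 0.3547 m. From T sinθ = mω²r and T cosθ = mg: tanθ = ω²r/g, so ω² = g tanθ / r = g/(L cosθ).
ω = √(g/(L cosθ)) = √(10.0/(0.461 × 0.6388)) = √33.96 = 5.827 rad/s.
Period = 2π/ω = 1.078 s.

1.08 s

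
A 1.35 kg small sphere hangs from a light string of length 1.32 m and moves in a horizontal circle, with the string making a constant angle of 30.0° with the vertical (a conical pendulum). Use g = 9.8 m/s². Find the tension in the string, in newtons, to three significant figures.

Vertically the bob has no acceleration, so T cosθ = mg.
T = mg/cosθ = 1.35 × 9.8 / cos 30.0° = 13.23/0.8660 = 15.28 N.

15.3 N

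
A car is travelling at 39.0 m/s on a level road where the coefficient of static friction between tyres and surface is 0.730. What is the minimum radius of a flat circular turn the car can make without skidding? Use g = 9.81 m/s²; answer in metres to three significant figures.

212 m

At the limit, μ_s m g = m v²/r, so r_min = v²/(μ_s g) = (39.0)²/(0.730 × 9.81) = 1521/7.161 = 212.4 m.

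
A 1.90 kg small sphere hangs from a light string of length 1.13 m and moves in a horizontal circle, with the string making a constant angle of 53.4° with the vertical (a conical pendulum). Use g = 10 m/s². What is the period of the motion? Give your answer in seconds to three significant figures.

r = L sinθ = 0.9072 m. From T sinθ = mω²r and T cosθ = mg: tanθ = ω²r/g, so ω² = g tanθ / r = g/(L cosθ).
ω = √(g/(L cosθ)) = √(10.0/(1.13 × 0.5962)) = √14.84 = 3.853 rad/s.
Period = 2π/ω = 1.631 s.

1.63 s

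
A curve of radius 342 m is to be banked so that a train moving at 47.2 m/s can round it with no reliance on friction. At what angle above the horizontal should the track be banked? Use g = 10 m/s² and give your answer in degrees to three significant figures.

33.1°

With no friction, the horizontal component of the normal force provides the centripetal force: N sinθ = mv²/r, while N cosθ = mg vertically.
Dividing: tanθ = v²/(r g) = (47.2)²/(342 × 10.0) = 2228/3420 = 0.6514.
θ = arctan(0.6514) = 33.08°.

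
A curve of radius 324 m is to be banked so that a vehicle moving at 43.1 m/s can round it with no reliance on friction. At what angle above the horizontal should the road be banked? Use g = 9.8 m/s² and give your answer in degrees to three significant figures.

With no friction, the horizontal component of the normal force provides the centripetal force: N sinθ = mv²/r, while N cosθ = mg vertically.
Dividing: tanθ = v²/(r g) = (43.1)²/(324 × 9.8) = 1858/3175 = 0.5850.
θ = arctan(0.5850) = 30.33°.

30.3°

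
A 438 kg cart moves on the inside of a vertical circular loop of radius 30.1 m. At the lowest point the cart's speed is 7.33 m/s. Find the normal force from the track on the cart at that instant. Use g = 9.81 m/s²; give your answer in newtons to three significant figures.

At the lowest point, N points up (toward the centre) and the weight mg points down (away from the centre), so the net inward force is N − mg = mv²/r.
N = m(v²/r + g) = 438 × ((7.33)²/30.1 + 9.81) = 438 × (1.785 + 9.81) = 438 × 11.60 = 5079 N.

5080 N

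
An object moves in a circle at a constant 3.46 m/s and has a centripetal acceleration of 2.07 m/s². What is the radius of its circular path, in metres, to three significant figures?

5.78 m

a_c = v²/r ⇒ r = v²/a_c = (3.46)²/2.07 = 11.97/2.07 = 5.783 m.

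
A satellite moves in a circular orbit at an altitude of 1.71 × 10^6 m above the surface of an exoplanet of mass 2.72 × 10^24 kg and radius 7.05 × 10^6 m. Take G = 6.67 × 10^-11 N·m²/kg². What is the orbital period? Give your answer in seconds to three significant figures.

r = R + h = 7.05 × 10^6 + 1.71 × 10^6 = 8.760 × 10^6 m. Gravity provides the centripetal force: G M m / r² = m v² / r ⇒ v = √(GM/r) = 4551 m/s.
T = 2πr/v = 2π × 8.760 × 10^6 / 4551 = 12090 s.

12100 s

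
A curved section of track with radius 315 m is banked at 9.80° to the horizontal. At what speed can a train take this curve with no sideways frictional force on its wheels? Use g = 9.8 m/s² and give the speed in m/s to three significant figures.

23.1 m/s

On a frictionless banked curve, N sinθ = mv²/r and N cosθ = mg, so tanθ = v²/(rg).
v = √(r g tanθ) = √(315 × 9.8 × tan 9.80°) = √(315 × 9.8 × 0.1727) = √533.2 = 23.09 m/s.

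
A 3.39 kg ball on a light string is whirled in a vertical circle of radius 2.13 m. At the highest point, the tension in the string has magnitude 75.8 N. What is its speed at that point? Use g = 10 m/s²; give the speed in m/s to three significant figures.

At the top, T + mg = mv²/r, so v = √(r(T/m + g)) = √(2.13 × (75.8/3.39 + 10.0)) = √(2.13 × 32.36) = √68.93 = 8.302 m/s.

8.30 m/s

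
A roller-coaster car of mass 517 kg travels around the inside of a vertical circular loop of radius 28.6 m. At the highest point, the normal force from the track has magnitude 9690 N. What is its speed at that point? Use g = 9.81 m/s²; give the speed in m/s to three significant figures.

28.6 m/s

At the top, N + mg = mv²/r, so v = √(r(N/m + g)) = √(28.6 × (9690/517 + 9.81)) = √(28.6 × 28.55) = √816.6 = 28.58 m/s.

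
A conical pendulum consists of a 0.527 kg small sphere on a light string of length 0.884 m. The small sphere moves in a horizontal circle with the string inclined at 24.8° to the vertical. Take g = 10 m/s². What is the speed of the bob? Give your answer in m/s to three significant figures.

The radius of the circle is r = L sinθ = 0.884 × sin 24.8° = 0.3708 m.
Horizontally T sinθ = mv²/r and vertically T cosθ = mg, so tanθ = v²/(rg).
v = √(r g tanθ) = √(0.3708 × 10.0 × 0.4621) = √1.713 = 1.309 m/s.

1.31 m/s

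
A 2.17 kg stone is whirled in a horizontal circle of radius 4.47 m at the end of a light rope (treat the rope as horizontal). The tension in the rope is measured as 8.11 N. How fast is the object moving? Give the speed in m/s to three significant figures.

T = m v²/r ⇒ v = √(T r / m) = √(8.11 × 4.47 / 2.17) = √16.71 = 4.087 m/s.

4.09 m/s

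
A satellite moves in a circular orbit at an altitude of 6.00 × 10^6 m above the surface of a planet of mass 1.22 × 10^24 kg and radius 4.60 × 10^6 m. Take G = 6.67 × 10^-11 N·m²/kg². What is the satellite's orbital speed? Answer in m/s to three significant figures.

2770 m/s

Orbital radius r = R + h = 4.60 × 10^6 + 6.00 × 10^6 = 1.060 × 10^7 m.
Gravity supplies the centripetal force: G M m / r² = m v² / r, so v = √(GM/r).
v = √(6.67 × 10^-11 × 1.22 × 10^24 / 1.060 × 10^7) = √(7.677 × 10^6) = 2771 m/s.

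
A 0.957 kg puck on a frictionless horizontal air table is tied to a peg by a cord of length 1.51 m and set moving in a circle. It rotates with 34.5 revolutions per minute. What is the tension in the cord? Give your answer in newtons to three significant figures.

18.9 N

ω = 34.5 rev/min × 2π/60 = 3.613 rad/s, so v = ωr = 3.613 × 1.51 = 5.455 m/s.
The tension is the only horizontal force, so it supplies the full centripetal force: T = m v²/r = 0.957 × (5.455)²/1.51 = 0.957 × 29.76/1.51 = 18.86 N.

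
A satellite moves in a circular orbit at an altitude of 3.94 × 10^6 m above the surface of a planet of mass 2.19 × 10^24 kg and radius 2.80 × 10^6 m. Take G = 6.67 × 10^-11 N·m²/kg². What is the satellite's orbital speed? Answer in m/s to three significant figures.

Orbital radius r = R + h = 2.80 × 10^6 + 3.94 × 10^6 = 6.740 × 10^6 m.
Gravity supplies the centripetal force: G M m / r² = m v² / r, so v = √(GM/r).
v = √(6.67 × 10^-11 × 2.19 × 10^24 / 6.740 × 10^6) = √(2.167 × 10^7) = 4655 m/s.

4660 m/s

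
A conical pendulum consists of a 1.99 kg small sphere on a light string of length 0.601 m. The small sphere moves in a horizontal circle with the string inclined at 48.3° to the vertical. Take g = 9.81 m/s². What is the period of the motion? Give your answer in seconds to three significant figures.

1.27 s

r = L sinθ = 0.4487 m. From T sinθ = mω²r and T cosθ = mg: tanθ = ω²r/g, so ω² = g tanθ / r = g/(L cosθ).
ω = √(g/(L cosθ)) = √(9.81/(0.601 × 0.6652)) = √24.54 = 4.953 rad/s.
Period = 2π/ω = 1.268 s.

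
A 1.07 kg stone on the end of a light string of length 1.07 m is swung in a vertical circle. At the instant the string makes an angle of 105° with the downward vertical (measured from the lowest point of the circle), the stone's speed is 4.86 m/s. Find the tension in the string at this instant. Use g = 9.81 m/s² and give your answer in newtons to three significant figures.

20.9 N

Take the radial direction toward the centre of the circle as positive. The component of the weight along the string toward the centre is −mg cos φ (φ measured from the bottom), so Newton's second law along the string gives T − mg cos φ = m v²/r.
cos 105° = -0.2588, so T = m(v²/r + g cos φ) = 1.07 × ((4.86)²/1.07 + 9.81 × -0.2588) = 1.07 × (22.07 + (-2.539)) = 1.07 × 19.54 = 20.90 N.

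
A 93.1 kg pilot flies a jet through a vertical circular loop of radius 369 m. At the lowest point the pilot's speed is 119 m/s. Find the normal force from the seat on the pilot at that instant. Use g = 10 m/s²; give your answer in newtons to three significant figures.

At the lowest point, N points up (toward the centre) and the weight mg points down (away from the centre), so the net inward force is N − mg = mv²/r.
N = m(v²/r + g) = 93.1 × ((119)²/369 + 10.0) = 93.1 × (38.38 + 10.0) = 93.1 × 48.38 = 4504 N.

4500 N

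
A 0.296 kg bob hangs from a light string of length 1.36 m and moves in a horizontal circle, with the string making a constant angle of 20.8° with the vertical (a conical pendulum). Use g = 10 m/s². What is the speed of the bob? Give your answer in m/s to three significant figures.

1.35 m/s

The radius of the circle is r = L sinθ = 1.36 × sin 20.8° = 0.4829 m.
Horizontally T sinθ = mv²/r and vertically T cosθ = mg, so tanθ = v²/(rg).
v = √(r g tanθ) = √(0.4829 × 10.0 × 0.3799) = √1.835 = 1.354 m/s.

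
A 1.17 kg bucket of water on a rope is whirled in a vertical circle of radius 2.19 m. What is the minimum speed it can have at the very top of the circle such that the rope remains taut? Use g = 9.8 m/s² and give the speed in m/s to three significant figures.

At the highest point the centre is directly below, so both the weight and T act inward: T + mg = mv²/r.
At minimum speed T → 0, so mg = mv_min²/r ⇒ v_min = √(g r) = √(9.8 × 2.19) = 4.633 m/s.

4.63 m/s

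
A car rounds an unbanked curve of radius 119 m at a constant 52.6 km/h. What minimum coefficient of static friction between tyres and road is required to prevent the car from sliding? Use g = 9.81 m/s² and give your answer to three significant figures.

v = 52.6/3.6 = 14.61 m/s.
Friction provides the centripetal force: μ_s m g = m v²/r, so μ_s = v²/(g r) = (14.61)²/(9.81 × 119) = 213.5/1167 = 0.1829.

0.183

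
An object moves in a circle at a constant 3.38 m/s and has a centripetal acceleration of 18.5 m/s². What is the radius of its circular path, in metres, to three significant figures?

a_c = v²/r ⇒ r = v²/a_c = (3.38)²/18.5 = 11.42/18.5 = 0.6175 m.

0.618 m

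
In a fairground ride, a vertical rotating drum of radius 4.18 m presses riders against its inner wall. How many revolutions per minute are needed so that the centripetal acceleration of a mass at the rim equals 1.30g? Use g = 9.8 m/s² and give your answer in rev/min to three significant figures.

16.7 rev/min

Require ω²r = 1.30g, so ω = √(1.30 × 9.8/4.18) = 1.746 rad/s.
In rev/min: ω × 60/(2π) = 1.746 × 60/(2π) = 16.67 rev/min.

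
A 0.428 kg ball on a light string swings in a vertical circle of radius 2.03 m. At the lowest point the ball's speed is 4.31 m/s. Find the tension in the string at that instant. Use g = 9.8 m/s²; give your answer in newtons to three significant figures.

8.11 N

At the lowest point, T points up (toward the centre) and the weight mg points down (away from the centre), so the net inward force is T − mg = mv²/r.
T = m(v²/r + g) = 0.428 × ((4.31)²/2.03 + 9.8) = 0.428 × (9.151 + 9.8) = 0.428 × 18.95 = 8.111 N.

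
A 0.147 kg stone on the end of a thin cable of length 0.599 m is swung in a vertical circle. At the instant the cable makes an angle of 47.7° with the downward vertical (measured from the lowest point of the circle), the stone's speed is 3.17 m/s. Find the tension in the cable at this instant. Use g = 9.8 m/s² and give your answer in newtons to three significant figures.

3.44 N

Take the radial direction toward the centre of the circle as positive. The component of the weight along the string toward the centre is −mg cos φ (φ measured from the bottom), so Newton's second law along the string gives T − mg cos φ = m v²/r.
cos 47.7° = 0.6730, so T = m(v²/r + g cos φ) = 0.147 × ((3.17)²/0.599 + 9.8 × 0.6730) = 0.147 × (16.78 + (6.596)) = 0.147 × 23.37 = 3.436 N.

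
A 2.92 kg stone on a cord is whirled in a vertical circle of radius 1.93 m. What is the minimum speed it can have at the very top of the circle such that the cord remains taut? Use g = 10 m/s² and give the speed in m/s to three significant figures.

At the top, both weight mg and T point toward the centre: T + mg = mv²/r.
At minimum speed T → 0, so mg = mv_min²/r ⇒ v_min = √(g r) = √(10.0 × 1.93) = 4.393 m/s.

4.39 m/s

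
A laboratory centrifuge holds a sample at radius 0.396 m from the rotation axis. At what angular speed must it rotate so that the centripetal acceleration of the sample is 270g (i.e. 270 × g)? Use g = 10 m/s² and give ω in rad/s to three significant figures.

Centripetal acceleration a_c = ω²r. Setting ω²r = 270g:
ω = √(270g / r) = √(270 × 10.0 / 0.396) = √6818 = 82.57 rad/s.

82.6 rad/s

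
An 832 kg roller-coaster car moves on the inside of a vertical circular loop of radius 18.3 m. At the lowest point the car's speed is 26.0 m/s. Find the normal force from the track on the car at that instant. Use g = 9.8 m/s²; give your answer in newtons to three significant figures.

38900 N

At the lowest point, N points up (toward the centre) and the weight mg points down (away from the centre), so the net inward force is N − mg = mv²/r.
N = m(v²/r + g) = 832 × ((26.0)²/18.3 + 9.8) = 832 × (36.94 + 9.8) = 832 × 46.74 = 38890 N.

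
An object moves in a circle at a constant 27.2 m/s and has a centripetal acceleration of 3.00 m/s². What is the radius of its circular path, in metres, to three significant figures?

a_c = v²/r ⇒ r = v²/a_c = (27.2)²/3.00 = 739.8/3.00 = 246.6 m.

247 m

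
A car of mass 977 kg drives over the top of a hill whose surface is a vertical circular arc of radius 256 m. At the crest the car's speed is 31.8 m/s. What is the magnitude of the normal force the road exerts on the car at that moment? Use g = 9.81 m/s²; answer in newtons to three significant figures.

At the crest the centripetal acceleration points downward (toward the centre of the arc), so mg − N = mv²/r.
N = m(g − v²/r) = 977 × (9.81 − (31.8)²/256) = 977 × (9.81 − 3.950) = 977 × 5.860 = 5725 N.

5730 N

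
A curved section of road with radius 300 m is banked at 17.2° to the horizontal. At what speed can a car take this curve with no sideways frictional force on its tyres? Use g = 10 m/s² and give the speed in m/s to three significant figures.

30.5 m/s

On a frictionless banked curve, N sinθ = mv²/r and N cosθ = mg, so tanθ = v²/(rg).
v = √(r g tanθ) = √(300 × 10.0 × tan 17.2°) = √(300 × 10.0 × 0.3096) = √928.7 = 30.47 m/s.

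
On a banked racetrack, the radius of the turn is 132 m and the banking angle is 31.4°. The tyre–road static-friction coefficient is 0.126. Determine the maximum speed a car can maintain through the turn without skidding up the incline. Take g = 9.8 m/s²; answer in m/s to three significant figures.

32.1 m/s

At the maximum speed, friction acts down the slope at its limiting value f = μN. Radially (horizontal, toward centre): N sinθ + μN cosθ = mv²/r. Vertically: N cosθ − μN sinθ = mg.
Dividing: v² = r g (sinθ + μcosθ)/(cosθ − μsinθ).
sinθ + μcosθ = 0.5210 + 0.126×0.8536 = 0.6286; cosθ − μsinθ = 0.8536 − 0.126×0.5210 = 0.7879.
v² = 132 × 9.8 × 0.6286/0.7879 = 1032 m²/s², so v = 32.12 m/s.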